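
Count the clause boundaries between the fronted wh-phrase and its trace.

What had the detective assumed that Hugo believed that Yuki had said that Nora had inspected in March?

3

"what" is extracted from the object of "inspected".
Boundaries crossed, outermost first: [that], [that], [that] — 3 in total.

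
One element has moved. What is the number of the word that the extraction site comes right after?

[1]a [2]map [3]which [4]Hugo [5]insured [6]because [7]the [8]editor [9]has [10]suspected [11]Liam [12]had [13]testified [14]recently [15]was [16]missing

5

The displaced element is "a map" (word 2).
It functions as the direct object of "insured", so the gap sits immediately after word 5 ("insured").
Base order: Hugo insured a map because the editor has suspected Liam had testified recently.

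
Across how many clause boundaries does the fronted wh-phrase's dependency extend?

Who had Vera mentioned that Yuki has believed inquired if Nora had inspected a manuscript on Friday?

"who" is extracted from the subject of "inquired".
Boundaries crossed, outermost first: [that], [Ø] — 2 in total.

2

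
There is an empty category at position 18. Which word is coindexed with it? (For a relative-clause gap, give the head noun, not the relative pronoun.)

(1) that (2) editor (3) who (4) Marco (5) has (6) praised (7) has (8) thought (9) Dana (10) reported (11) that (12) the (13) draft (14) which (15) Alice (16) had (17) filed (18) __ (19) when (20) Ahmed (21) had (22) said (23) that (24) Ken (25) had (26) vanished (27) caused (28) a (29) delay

13

The gap at 18 is the object of "filed", inside a relative clause.
The relative pronoun is "which" (word 14); it is bound by the head noun immediately before it.
Its filler is the head noun "draft", at word 13.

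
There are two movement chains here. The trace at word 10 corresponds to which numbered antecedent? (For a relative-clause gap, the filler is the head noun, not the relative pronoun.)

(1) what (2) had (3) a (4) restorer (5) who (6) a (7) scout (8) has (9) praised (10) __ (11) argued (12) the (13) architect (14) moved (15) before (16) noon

4

The marked gap is inside the relative clause, the direct object of "praised".
Its filler is the head noun "restorer" (via "who"), at word 4.
(The other dependency links word 1 to a gap after word 14.)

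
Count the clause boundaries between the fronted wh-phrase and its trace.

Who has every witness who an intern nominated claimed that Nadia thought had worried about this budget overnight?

"who" is extracted from the subject of "worried".
Boundaries crossed, outermost first: [that], [Ø] — 2 in total.

2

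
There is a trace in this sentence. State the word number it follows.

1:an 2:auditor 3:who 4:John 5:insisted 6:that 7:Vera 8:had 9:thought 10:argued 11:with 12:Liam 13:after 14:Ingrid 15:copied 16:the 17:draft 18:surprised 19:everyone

The displaced element is "an auditor" (word 2).
It is linked across 2 clause boundaries (that → Ø).
It functions as the subject of "argued", so the gap sits immediately after word 9 ("thought").
Base order: John insisted that Vera had thought that an auditor argued with Liam after Ingrid copied the draft.

9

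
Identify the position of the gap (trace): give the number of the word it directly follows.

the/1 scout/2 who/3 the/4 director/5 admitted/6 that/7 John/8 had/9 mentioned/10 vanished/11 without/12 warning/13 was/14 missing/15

The displaced element is "the scout" (word 2).
It is linked across 2 clause boundaries (that → Ø).
It functions as the subject of "vanished", so the gap sits immediately after word 10 ("mentioned").
Base order: The director admitted that John had mentioned the scout vanished without warning.

10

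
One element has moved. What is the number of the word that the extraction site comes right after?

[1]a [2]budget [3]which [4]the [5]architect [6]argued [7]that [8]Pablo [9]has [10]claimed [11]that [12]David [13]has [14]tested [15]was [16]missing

The displaced element is "a budget" (word 2).
It is linked across 2 clause boundaries (that → that).
It functions as the direct object of "tested", so the gap sits immediately after word 14 ("tested").
Base order: The architect argued that Pablo has claimed that David has tested a budget.

14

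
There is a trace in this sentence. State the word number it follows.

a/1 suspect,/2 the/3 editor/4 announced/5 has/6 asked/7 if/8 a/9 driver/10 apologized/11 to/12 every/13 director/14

5

The displaced element is "a suspect" (word 2).
It is linked across 1 clause boundary (Ø).
It functions as the subject of "asked", so the gap sits immediately after word 5 ("announced").
Base order: The editor announced that a suspect has asked if a driver apologized to every director.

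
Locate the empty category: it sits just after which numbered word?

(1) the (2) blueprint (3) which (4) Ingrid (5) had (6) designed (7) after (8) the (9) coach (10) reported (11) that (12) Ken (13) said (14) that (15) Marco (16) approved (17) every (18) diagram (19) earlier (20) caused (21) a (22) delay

The displaced element is "the blueprint" (word 2).
It functions as the direct object of "designed", so the gap sits immediately after word 6 ("designed").
Base order: Ingrid had designed the blueprint after the coach reported that Ken said that Marco approved every diagram earlier.

6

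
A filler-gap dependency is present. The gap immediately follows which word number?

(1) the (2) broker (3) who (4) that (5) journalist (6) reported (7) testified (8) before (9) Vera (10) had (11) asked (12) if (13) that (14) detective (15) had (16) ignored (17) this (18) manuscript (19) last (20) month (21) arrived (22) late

6

The displaced element is "the broker" (word 2).
It is linked across 1 clause boundary (Ø).
It functions as the subject of "testified", so the gap sits immediately after word 6 ("reported").
Base order: That journalist reported the broker testified before Vera had asked if that detective had ignored this manuscript last month.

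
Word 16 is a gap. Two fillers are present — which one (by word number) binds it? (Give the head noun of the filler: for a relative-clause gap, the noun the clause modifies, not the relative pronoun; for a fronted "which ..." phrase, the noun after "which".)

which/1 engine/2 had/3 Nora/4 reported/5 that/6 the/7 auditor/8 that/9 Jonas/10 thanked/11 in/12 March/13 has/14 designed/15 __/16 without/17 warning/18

2

The marked gap is the direct object of "designed".
Its filler is the fronted wh-phrase "which engine", at word 2.
(The other dependency links word 8 to a gap after word 11.)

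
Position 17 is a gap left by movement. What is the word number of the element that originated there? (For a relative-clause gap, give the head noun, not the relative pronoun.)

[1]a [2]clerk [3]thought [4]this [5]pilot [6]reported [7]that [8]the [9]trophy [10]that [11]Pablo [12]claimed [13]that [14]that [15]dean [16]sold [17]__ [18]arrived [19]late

9

The gap at 17 is the object of "sold", inside a relative clause.
The relative pronoun is "that" (word 10); it is bound by the head noun immediately before it.
Its filler is the head noun "trophy", at word 9.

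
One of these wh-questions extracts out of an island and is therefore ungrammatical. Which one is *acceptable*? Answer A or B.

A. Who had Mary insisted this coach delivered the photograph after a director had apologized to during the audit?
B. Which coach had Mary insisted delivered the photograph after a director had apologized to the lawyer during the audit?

B

In A, the wh-phrase is extracted from inside an adjunct island (introduced by "after"), which blocks movement.
In B, the extraction path crosses only that-complement boundaries, which are transparent.
So B is grammatical.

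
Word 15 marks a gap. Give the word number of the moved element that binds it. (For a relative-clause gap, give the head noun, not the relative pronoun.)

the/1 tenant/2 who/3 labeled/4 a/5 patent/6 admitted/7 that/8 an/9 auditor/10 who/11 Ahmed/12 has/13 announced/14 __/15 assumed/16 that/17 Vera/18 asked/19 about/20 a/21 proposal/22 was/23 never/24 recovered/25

The gap at 15 is the subject of "assumed", inside a relative clause.
The relative pronoun is "who" (word 11); it is bound by the head noun immediately before it.
Its filler is the head noun "auditor", at word 10.

10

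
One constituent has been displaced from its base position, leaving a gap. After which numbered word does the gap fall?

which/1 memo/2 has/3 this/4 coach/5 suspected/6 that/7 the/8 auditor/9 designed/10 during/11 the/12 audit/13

10

The displaced element is "which memo" (word 2).
It is linked across 1 clause boundary (that).
It functions as the direct object of "designed", so the gap sits immediately after word 10 ("designed").
Base order: This coach has suspected that the auditor designed which memo during the audit.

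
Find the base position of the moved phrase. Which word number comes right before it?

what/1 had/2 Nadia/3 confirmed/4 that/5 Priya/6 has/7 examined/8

8

The displaced element is "what" (word 1).
It is linked across 1 clause boundary (that).
It functions as the direct object of "examined", so the gap sits immediately after word 8 ("examined").
Base order: Nadia had confirmed that Priya has examined what.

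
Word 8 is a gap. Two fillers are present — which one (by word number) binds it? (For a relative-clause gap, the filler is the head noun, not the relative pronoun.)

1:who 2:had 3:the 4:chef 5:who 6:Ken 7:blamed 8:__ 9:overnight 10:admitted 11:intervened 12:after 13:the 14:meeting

The marked gap is inside the relative clause, the direct object of "blamed".
Its filler is the head noun "chef" (via "who"), at word 4.
(The other dependency links word 1 to a gap after word 10.)

4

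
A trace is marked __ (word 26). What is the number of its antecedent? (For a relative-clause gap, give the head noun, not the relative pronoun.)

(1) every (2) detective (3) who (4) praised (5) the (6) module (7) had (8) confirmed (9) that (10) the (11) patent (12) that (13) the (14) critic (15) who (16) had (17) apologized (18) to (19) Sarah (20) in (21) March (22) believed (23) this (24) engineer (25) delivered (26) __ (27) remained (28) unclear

11

The gap at 26 is the object of "delivered", inside a relative clause.
The relative pronoun is "that" (word 12); it is bound by the head noun immediately before it.
Its filler is the head noun "patent", at word 11.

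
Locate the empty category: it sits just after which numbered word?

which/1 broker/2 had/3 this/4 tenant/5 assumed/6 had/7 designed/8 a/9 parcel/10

The displaced element is "which broker" (word 2).
It is linked across 1 clause boundary (Ø).
It functions as the subject of "designed", so the gap sits immediately after word 6 ("assumed").
Base order: This tenant had assumed which broker had designed a parcel.

6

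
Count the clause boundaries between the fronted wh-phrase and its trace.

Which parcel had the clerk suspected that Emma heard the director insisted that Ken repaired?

"which parcel" is extracted from the object of "repaired".
Boundaries crossed, outermost first: [that], [Ø], [that] — 3 in total.

3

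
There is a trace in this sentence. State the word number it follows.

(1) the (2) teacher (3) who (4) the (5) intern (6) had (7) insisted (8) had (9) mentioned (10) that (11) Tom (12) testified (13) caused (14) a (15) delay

7

The displaced element is "the teacher" (word 2).
It is linked across 1 clause boundary (Ø).
It functions as the subject of "mentioned", so the gap sits immediately after word 7 ("insisted").
Base order: The intern had insisted that the teacher had mentioned that Tom testified.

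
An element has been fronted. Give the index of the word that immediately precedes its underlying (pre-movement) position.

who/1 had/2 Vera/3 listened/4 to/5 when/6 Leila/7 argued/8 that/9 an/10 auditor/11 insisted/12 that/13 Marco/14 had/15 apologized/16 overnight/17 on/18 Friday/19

The displaced element is "who" (word 1).
It functions as the object of the preposition "to" of "listened", so the gap sits immediately after word 5 ("to").
Base order: Vera had listened to who when Leila argued that an auditor insisted that Marco had apologized overnight on Friday.

5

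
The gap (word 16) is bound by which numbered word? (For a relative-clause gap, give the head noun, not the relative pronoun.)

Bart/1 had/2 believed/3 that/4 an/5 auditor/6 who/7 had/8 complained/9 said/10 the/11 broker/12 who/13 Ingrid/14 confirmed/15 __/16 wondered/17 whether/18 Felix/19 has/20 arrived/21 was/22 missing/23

12

The gap at 16 is the subject of "wondered", inside a relative clause.
The relative pronoun is "who" (word 13); it is bound by the head noun immediately before it.
Its filler is the head noun "broker", at word 12.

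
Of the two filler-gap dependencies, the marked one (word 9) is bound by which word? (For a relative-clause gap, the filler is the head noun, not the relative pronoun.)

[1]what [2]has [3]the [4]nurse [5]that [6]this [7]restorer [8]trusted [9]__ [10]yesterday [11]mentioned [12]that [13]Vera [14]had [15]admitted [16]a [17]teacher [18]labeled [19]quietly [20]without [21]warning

4

The marked gap is inside the relative clause, the direct object of "trusted".
Its filler is the head noun "nurse" (via "that"), at word 4.
(The other dependency links word 1 to a gap after word 18.)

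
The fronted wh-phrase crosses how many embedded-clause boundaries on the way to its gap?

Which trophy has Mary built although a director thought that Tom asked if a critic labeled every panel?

"which trophy" originates inside the matrix clause — no clause boundary is crossed.

0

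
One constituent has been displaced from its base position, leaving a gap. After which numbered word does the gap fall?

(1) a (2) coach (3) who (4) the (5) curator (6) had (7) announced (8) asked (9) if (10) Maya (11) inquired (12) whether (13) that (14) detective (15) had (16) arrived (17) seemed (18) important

The displaced element is "a coach" (word 2).
It is linked across 1 clause boundary (Ø).
It functions as the subject of "asked", so the gap sits immediately after word 7 ("announced").
Base order: The curator had announced a coach asked if Maya inquired whether that detective had arrived.

7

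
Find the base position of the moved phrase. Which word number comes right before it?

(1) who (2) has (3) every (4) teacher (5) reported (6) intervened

The displaced element is "who" (word 1).
It is linked across 1 clause boundary (Ø).
It functions as the subject of "intervened", so the gap sits immediately after word 5 ("reported").
Base order: Every teacher has reported that who intervened.

5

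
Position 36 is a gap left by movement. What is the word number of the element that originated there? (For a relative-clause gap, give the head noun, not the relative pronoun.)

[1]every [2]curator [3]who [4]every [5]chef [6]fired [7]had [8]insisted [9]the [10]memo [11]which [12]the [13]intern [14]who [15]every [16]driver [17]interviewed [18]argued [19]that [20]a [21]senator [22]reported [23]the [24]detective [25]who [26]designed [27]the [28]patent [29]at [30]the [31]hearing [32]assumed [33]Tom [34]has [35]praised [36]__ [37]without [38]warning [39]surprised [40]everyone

The gap at 36 is the object of "praised", inside a relative clause.
The relative pronoun is "which" (word 11); it is bound by the head noun immediately before it.
Its filler is the head noun "memo", at word 10.

10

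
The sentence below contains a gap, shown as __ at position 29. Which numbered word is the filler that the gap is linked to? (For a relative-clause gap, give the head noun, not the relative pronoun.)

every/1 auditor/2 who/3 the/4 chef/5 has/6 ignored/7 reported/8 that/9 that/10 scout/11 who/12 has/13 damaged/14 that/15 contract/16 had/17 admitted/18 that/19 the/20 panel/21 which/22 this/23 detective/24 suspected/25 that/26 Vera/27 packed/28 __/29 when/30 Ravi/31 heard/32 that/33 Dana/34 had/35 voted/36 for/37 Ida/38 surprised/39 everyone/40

21

The gap at 29 is the object of "packed", inside a relative clause.
The relative pronoun is "which" (word 22); it is bound by the head noun immediately before it.
Its filler is the head noun "panel", at word 21.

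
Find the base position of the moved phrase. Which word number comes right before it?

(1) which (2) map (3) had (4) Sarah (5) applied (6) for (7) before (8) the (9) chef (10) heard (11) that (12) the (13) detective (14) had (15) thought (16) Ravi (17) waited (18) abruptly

6

The displaced element is "which map" (word 2).
It functions as the object of the preposition "for" of "applied", so the gap sits immediately after word 6 ("for").
Base order: Sarah had applied for which map before the chef heard that the detective had thought Ravi waited abruptly.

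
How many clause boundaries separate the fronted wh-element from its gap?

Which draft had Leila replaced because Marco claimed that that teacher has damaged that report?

"which draft" originates inside the matrix clause — no clause boundary is crossed.

0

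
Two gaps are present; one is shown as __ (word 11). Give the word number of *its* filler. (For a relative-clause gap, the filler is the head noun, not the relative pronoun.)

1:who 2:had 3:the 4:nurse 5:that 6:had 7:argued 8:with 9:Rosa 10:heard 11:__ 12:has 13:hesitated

The marked gap is the subject of "hesitated".
Its filler is the fronted wh-phrase "who", at word 1.
(The other dependency links word 4 to a gap after word 5.)

1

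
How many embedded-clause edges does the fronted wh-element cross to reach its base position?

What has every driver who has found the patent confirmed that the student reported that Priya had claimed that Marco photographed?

"what" is extracted from the object of "photographed".
Boundaries crossed, outermost first: [that], [that], [that] — 3 in total.

3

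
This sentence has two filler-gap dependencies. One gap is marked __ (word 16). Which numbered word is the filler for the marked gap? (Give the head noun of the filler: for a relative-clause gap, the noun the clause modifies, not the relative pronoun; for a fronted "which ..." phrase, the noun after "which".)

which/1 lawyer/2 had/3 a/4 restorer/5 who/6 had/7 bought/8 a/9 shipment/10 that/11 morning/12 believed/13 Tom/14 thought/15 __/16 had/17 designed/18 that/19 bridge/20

2

The marked gap is the subject of "designed".
Its filler is the fronted wh-phrase "which lawyer", at word 2.
(The other dependency links word 5 to a gap after word 6.)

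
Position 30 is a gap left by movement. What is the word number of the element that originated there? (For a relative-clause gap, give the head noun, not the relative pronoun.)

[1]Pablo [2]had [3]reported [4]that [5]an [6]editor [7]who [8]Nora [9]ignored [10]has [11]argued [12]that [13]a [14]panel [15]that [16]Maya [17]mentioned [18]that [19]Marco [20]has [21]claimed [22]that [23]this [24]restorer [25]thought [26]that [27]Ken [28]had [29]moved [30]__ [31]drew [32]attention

The gap at 30 is the object of "moved", inside a relative clause.
The relative pronoun is "that" (word 15); it is bound by the head noun immediately before it.
Its filler is the head noun "panel", at word 14.

14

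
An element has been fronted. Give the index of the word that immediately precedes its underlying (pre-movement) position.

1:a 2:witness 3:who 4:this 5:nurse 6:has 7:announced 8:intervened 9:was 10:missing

The displaced element is "a witness" (word 2).
It is linked across 1 clause boundary (Ø).
It functions as the subject of "intervened", so the gap sits immediately after word 7 ("announced").
Base order: This nurse has announced that a witness intervened.

7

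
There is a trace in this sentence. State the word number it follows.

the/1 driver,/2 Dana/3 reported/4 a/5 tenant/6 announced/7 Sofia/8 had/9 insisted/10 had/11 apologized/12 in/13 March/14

The displaced element is "the driver" (word 2).
It is linked across 3 clause boundaries (Ø → Ø → Ø).
It functions as the subject of "apologized", so the gap sits immediately after word 10 ("insisted").
Base order: Dana reported a tenant announced Sofia had insisted the driver had apologized in March.

10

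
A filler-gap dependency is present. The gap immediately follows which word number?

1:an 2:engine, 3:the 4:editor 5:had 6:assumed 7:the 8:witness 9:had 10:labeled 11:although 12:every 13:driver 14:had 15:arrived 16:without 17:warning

The displaced element is "an engine" (word 2).
It is linked across 1 clause boundary (Ø).
It functions as the direct object of "labeled", so the gap sits immediately after word 10 ("labeled").
Base order: The editor had assumed the witness had labeled an engine although every driver had arrived without warning.

10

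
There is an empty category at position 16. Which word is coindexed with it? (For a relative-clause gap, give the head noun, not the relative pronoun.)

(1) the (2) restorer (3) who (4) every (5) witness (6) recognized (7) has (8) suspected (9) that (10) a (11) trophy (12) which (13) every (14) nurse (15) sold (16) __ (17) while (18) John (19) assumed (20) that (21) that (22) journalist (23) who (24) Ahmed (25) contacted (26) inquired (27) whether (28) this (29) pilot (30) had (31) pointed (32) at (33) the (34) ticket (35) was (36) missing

11

The gap at 16 is the object of "sold", inside a relative clause.
The relative pronoun is "which" (word 12); it is bound by the head noun immediately before it.
Its filler is the head noun "trophy", at word 11.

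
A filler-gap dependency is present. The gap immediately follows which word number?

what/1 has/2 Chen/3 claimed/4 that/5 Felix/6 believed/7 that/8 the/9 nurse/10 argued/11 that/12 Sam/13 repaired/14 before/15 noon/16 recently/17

The displaced element is "what" (word 1).
It is linked across 3 clause boundaries (that → that → that).
It functions as the direct object of "repaired", so the gap sits immediately after word 14 ("repaired").
Base order: Chen has claimed that Felix believed that the nurse argued that Sam repaired what before noon recently.

14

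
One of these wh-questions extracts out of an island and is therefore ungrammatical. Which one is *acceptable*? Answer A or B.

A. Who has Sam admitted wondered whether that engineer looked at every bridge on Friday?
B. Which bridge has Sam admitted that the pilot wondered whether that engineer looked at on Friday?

In B, the wh-phrase is extracted from inside a wh-island (introduced by "whether"), which blocks movement.
In A, the extraction path crosses only that-complement boundaries, which are transparent.
So A is grammatical.

A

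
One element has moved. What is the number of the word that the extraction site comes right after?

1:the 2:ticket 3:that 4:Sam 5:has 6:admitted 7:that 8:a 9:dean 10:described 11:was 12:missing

The displaced element is "the ticket" (word 2).
It is linked across 1 clause boundary (that).
It functions as the direct object of "described", so the gap sits immediately after word 10 ("described").
Base order: Sam has admitted that a dean described the ticket.

10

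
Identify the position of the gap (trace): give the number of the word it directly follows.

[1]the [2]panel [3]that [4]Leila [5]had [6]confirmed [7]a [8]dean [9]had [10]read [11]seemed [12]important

10

The displaced element is "the panel" (word 2).
It is linked across 1 clause boundary (Ø).
It functions as the direct object of "read", so the gap sits immediately after word 10 ("read").
Base order: Leila had confirmed a dean had read the panel.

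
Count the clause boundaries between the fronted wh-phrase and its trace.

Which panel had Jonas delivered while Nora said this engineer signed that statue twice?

0

"which panel" originates inside the matrix clause — no clause boundary is crossed.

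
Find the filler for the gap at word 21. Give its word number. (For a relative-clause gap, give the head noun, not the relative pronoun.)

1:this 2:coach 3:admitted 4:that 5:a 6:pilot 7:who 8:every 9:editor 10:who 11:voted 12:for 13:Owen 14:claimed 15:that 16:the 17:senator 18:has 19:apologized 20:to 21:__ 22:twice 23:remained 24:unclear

6

The gap at 21 is the prepositional object of "apologized", inside a relative clause.
The relative pronoun is "who" (word 7); it is bound by the head noun immediately before it.
Its filler is the head noun "pilot", at word 6.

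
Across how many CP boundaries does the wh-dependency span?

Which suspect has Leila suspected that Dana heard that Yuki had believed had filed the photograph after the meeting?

3

"which suspect" is extracted from the subject of "filed".
Boundaries crossed, outermost first: [that], [that], [Ø] — 3 in total.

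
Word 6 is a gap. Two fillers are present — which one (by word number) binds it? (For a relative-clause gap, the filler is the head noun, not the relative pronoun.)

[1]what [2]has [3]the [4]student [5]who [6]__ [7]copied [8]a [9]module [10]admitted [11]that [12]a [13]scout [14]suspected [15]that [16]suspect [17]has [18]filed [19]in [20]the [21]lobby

4

The marked gap is inside the relative clause, the subject of "copied".
Its filler is the head noun "student" (via "who"), at word 4.
(The other dependency links word 1 to a gap after word 18.)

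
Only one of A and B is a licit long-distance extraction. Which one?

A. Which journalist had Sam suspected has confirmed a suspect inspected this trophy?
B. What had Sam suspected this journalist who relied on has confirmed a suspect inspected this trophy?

A

In B, the wh-phrase is extracted from inside a complex-NP island (relative clause) (introduced by "who"), which blocks movement.
In A, the extraction path crosses only that-complement boundaries, which are transparent.
So A is grammatical.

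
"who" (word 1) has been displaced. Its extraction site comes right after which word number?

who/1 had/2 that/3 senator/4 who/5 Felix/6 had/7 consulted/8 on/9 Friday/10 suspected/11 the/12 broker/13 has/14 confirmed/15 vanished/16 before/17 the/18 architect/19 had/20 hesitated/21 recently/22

The displaced element is "who" (word 1).
It is linked across 2 clause boundaries (Ø → Ø).
It functions as the subject of "vanished", so the gap sits immediately after word 15 ("confirmed").
Base order: That senator who Felix had consulted on Friday had suspected the broker has confirmed that who vanished before the architect had hesitated recently.

15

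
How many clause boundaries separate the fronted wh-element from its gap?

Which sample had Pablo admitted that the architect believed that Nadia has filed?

2

"which sample" is extracted from the object of "filed".
Boundaries crossed, outermost first: [that], [that] — 2 in total.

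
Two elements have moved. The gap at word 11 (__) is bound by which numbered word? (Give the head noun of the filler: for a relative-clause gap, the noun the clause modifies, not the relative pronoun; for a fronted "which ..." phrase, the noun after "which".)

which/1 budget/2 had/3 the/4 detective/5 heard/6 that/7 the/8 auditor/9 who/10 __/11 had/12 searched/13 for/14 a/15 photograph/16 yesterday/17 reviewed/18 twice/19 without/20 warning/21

The marked gap is inside the relative clause, the subject of "searched".
Its filler is the head noun "auditor" (via "who"), at word 9.
(The other dependency links word 2 to a gap after word 18.)

9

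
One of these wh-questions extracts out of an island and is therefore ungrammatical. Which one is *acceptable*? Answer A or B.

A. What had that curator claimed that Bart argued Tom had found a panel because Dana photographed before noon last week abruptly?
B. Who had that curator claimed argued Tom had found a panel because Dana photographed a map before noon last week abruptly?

In A, the wh-phrase is extracted from inside an adjunct island (introduced by "because"), which blocks movement.
In B, the extraction path crosses only that-complement boundaries, which are transparent.
So B is grammatical.

B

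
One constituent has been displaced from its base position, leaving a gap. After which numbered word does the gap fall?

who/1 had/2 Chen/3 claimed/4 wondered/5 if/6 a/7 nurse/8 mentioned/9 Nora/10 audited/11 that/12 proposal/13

4

The displaced element is "who" (word 1).
It is linked across 1 clause boundary (Ø).
It functions as the subject of "wondered", so the gap sits immediately after word 4 ("claimed").
Base order: Chen had claimed that who wondered if a nurse mentioned Nora audited that proposal.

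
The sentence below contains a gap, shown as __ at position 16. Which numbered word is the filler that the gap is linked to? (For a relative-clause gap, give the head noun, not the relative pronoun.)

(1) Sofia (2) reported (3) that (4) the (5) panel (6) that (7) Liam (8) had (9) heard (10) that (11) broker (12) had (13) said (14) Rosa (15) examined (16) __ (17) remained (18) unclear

5

The gap at 16 is the object of "examined", inside a relative clause.
The relative pronoun is "that" (word 6); it is bound by the head noun immediately before it.
Its filler is the head noun "panel", at word 5.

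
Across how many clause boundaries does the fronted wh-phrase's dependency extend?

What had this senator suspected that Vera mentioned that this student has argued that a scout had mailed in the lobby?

"what" is extracted from the object of "mailed".
Boundaries crossed, outermost first: [that], [that], [that] — 3 in total.

3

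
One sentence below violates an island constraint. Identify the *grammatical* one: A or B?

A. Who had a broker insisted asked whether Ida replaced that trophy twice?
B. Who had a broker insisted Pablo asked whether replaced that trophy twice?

In B, the wh-phrase is extracted from inside a wh-island (introduced by "whether"), which blocks movement.
In A, the extraction path crosses only that-complement boundaries, which are transparent.
So A is grammatical.

A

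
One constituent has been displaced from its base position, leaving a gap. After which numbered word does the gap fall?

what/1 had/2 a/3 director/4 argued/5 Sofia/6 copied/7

The displaced element is "what" (word 1).
It is linked across 1 clause boundary (Ø).
It functions as the direct object of "copied", so the gap sits immediately after word 7 ("copied").
Base order: A director had argued Sofia copied what.

7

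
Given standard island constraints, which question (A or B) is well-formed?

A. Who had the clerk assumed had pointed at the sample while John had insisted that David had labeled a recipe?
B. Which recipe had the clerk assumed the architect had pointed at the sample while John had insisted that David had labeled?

A

In B, the wh-phrase is extracted from inside an adjunct island (introduced by "while"), which blocks movement.
In A, the extraction path crosses only that-complement boundaries, which are transparent.
So A is grammatical.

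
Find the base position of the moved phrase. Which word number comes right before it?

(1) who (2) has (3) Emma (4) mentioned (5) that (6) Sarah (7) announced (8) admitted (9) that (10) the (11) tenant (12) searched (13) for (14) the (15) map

7

The displaced element is "who" (word 1).
It is linked across 2 clause boundaries (that → Ø).
It functions as the subject of "admitted", so the gap sits immediately after word 7 ("announced").
Base order: Emma has mentioned that Sarah announced that who admitted that the tenant searched for the map.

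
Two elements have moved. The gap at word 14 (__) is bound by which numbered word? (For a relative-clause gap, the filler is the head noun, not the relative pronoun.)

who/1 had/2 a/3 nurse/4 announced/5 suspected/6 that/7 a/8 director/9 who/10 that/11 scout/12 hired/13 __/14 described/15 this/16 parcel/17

The marked gap is inside the relative clause, the direct object of "hired".
Its filler is the head noun "director" (via "who"), at word 9.
(The other dependency links word 1 to a gap after word 5.)

9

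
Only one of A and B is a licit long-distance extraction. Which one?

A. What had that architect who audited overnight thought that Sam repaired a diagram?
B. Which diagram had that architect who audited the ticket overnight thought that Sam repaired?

B

In A, the wh-phrase is extracted from inside a complex-NP island (relative clause) (introduced by "who"), which blocks movement.
In B, the extraction path crosses only that-complement boundaries, which are transparent.
So B is grammatical.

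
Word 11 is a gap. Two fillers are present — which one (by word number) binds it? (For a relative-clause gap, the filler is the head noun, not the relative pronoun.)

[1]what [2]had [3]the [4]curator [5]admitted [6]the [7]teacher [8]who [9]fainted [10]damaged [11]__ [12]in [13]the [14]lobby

The marked gap is the direct object of "damaged".
Its filler is the fronted wh-phrase "what", at word 1.
(The other dependency links word 7 to a gap after word 8.)

1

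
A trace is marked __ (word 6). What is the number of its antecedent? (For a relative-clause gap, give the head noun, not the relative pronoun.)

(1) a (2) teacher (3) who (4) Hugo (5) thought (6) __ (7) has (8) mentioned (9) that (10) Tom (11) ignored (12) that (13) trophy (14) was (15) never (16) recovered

The gap at 6 is the subject of "mentioned", inside a relative clause.
The relative pronoun is "who" (word 3); it is bound by the head noun immediately before it.
Its filler is the head noun "teacher", at word 2.

2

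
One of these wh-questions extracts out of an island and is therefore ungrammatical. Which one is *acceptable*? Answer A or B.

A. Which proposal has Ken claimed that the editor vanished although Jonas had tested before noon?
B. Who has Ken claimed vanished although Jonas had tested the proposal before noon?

In A, the wh-phrase is extracted from inside an adjunct island (introduced by "although"), which blocks movement.
In B, the extraction path crosses only that-complement boundaries, which are transparent.
So B is grammatical.

B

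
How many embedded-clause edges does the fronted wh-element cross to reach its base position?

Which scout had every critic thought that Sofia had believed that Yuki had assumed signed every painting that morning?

3

"which scout" is extracted from the subject of "signed".
Boundaries crossed, outermost first: [that], [that], [Ø] — 3 in total.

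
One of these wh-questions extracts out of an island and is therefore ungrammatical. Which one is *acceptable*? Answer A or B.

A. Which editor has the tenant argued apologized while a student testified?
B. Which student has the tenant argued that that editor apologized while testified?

In B, the wh-phrase is extracted from inside an adjunct island (introduced by "while"), which blocks movement.
In A, the extraction path crosses only that-complement boundaries, which are transparent.
So A is grammatical.

A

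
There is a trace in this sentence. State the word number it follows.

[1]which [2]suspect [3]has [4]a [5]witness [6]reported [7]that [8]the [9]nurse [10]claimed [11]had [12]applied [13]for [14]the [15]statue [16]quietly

The displaced element is "which suspect" (word 2).
It is linked across 2 clause boundaries (that → Ø).
It functions as the subject of "applied", so the gap sits immediately after word 10 ("claimed").
Base order: A witness has reported that the nurse claimed which suspect had applied for the statue quietly.

10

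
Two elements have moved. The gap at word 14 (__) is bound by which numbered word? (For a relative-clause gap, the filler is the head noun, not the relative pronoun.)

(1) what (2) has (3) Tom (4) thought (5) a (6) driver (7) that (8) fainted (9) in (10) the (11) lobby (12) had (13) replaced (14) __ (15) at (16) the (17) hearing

The marked gap is the direct object of "replaced".
Its filler is the fronted wh-phrase "what", at word 1.
(The other dependency links word 6 to a gap after word 7.)

1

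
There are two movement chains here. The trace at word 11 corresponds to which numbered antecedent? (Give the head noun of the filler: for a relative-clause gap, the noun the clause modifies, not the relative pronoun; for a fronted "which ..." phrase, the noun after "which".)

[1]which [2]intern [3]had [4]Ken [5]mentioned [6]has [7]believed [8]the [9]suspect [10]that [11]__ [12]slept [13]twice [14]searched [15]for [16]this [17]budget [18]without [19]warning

The marked gap is inside the relative clause, the subject of "slept".
Its filler is the head noun "suspect" (via "that"), at word 9.
(The other dependency links word 2 to a gap after word 5.)

9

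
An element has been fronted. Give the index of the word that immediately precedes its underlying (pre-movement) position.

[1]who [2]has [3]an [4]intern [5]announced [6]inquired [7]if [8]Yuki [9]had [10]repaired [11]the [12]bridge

5

The displaced element is "who" (word 1).
It is linked across 1 clause boundary (Ø).
It functions as the subject of "inquired", so the gap sits immediately after word 5 ("announced").
Base order: An intern has announced that who inquired if Yuki had repaired the bridge.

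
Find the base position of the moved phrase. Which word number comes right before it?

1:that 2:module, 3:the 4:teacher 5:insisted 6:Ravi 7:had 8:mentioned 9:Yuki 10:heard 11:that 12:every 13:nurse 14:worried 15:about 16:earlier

15

The displaced element is "that module" (word 2).
It is linked across 3 clause boundaries (Ø → Ø → that).
It functions as the object of the preposition "about" of "worried", so the gap sits immediately after word 15 ("about").
Base order: The teacher insisted Ravi had mentioned Yuki heard that every nurse worried about that module earlier.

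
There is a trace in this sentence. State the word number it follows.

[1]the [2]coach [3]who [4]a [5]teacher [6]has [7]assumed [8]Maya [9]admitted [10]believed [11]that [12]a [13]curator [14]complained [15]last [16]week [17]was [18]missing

9

The displaced element is "the coach" (word 2).
It is linked across 2 clause boundaries (Ø → Ø).
It functions as the subject of "believed", so the gap sits immediately after word 9 ("admitted").
Base order: A teacher has assumed Maya admitted the coach believed that a curator complained last week.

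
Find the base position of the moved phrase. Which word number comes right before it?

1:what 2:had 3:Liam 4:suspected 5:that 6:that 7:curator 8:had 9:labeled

The displaced element is "what" (word 1).
It is linked across 1 clause boundary (that).
It functions as the direct object of "labeled", so the gap sits immediately after word 9 ("labeled").
Base order: Liam had suspected that that curator had labeled what.

9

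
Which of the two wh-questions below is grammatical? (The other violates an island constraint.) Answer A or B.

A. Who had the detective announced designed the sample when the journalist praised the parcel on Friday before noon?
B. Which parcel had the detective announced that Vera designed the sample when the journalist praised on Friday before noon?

A

In B, the wh-phrase is extracted from inside an adjunct island (introduced by "when"), which blocks movement.
In A, the extraction path crosses only that-complement boundaries, which are transparent.
So A is grammatical.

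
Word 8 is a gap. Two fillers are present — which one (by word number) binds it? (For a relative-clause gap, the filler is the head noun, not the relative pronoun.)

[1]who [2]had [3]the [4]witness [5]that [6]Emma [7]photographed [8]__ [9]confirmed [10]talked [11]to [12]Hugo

4

The marked gap is inside the relative clause, the direct object of "photographed".
Its filler is the head noun "witness" (via "that"), at word 4.
(The other dependency links word 1 to a gap after word 9.)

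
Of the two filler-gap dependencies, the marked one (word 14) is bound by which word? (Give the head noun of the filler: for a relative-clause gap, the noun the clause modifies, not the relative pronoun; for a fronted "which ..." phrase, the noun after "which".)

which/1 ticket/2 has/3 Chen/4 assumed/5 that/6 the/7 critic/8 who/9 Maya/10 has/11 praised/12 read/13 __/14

2

The marked gap is the direct object of "read".
Its filler is the fronted wh-phrase "which ticket", at word 2.
(The other dependency links word 8 to a gap after word 12.)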